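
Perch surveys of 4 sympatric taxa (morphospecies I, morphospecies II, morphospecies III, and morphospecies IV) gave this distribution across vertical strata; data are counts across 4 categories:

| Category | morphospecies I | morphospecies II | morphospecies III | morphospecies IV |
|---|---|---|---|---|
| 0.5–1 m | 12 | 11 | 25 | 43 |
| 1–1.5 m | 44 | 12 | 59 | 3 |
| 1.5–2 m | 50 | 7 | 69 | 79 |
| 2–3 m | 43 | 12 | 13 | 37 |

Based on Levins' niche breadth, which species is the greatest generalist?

Proportions for morphospecies I (n=149): 12/149=0.0805, 44/149=0.2953, 50/149=0.3356, 43/149=0.2886
Proportions for morphospecies II (n=42): 11/42=0.2619, 12/42=0.2857, 7/42=0.1667, 12/42=0.2857
Proportions for morphospecies III (n=166): 25/166=0.1506, 59/166=0.3554, 69/166=0.4157, 13/166=0.0783
Proportions for morphospecies IV (n=162): 43/162=0.2654, 3/162=0.0185, 79/162=0.4877, 37/162=0.2284
Σp_Iᵢ² = 0.0805² + 0.2953² + 0.3356² + 0.2886² = 0.006480 + 0.087202 + 0.112627 + 0.083290 = 0.289599
B_I = 1 / 0.289599 = 3.4531
Σp_IIᵢ² = 0.2619² + 0.2857² + 0.1667² + 0.2857² = 0.068592 + 0.081624 + 0.027789 + 0.081624 = 0.259629
B_II = 1 / 0.259629 = 3.8516
Σp_IIIᵢ² = 0.1506² + 0.3554² + 0.4157² + 0.0783² = 0.022680 + 0.126309 + 0.172806 + 0.006131 = 0.327926
B_III = 1 / 0.327926 = 3.0495
Σp_IVᵢ² = 0.2654² + 0.0185² + 0.4877² + 0.2284² = 0.070437 + 0.000342 + 0.237851 + 0.052167 = 0.360797
B_IV = 1 / 0.360797 = 2.7716
Highest B → broadest niche (most generalist): morphospecies II (B = 3.85).

morphospecies II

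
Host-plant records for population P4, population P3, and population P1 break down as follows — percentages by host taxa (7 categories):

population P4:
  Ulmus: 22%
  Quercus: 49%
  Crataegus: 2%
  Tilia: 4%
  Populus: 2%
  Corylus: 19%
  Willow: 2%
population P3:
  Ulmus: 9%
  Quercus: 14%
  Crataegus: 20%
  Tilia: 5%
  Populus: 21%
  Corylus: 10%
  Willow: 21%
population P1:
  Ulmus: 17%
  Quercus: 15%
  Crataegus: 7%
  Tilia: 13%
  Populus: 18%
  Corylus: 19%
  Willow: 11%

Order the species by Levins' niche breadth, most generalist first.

population P1 > population P3 > population P4

Convert percentages to proportions (divide by 100).
Σp_P4ᵢ² = 0.22² + 0.49² + 0.02² + 0.04² + 0.02² + 0.19² + 0.02² = 0.0484 + 0.2401 + 0.0004 + 0.0016 + 0.0004 + 0.0361 + 0.0004 = 0.3274
B_P4 = 1 / 0.3274 = 3.0544
Σp_P3ᵢ² = 0.09² + 0.14² + 0.20² + 0.05² + 0.21² + 0.10² + 0.21² = 0.0081 + 0.0196 + 0.0400 + 0.0025 + 0.0441 + 0.0100 + 0.0441 = 0.1684
B_P3 = 1 / 0.1684 = 5.9382
Σp_P1ᵢ² = 0.17² + 0.15² + 0.07² + 0.13² + 0.18² + 0.19² + 0.11² = 0.0289 + 0.0225 + 0.0049 + 0.0169 + 0.0324 + 0.0361 + 0.0121 = 0.1538
B_P1 = 1 / 0.1538 = 6.5020
Ranking by B (broadest → narrowest): population P1 (6.50) > population P3 (5.94) > population P4 (3.05)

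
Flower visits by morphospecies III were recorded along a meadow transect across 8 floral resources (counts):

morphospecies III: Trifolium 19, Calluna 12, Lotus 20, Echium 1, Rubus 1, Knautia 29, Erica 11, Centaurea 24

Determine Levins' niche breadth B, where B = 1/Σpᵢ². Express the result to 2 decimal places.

Proportions for morphospecies III (n=117): 19/117=0.1624, 12/117=0.1026, 20/117=0.1709, 1/117=0.0085, 1/117=0.0085, 29/117=0.2479, 11/117=0.0940, 24/117=0.2051
Σpᵢ² = 0.1624² + 0.1026² + 0.1709² + 0.0085² + 0.0085² + 0.2479² + 0.0940² + 0.2051² = 0.026374 + 0.010527 + 0.029207 + 0.000072 + 0.000072 + 0.061454 + 0.008836 + 0.042066 = 0.178608
B = 1 / 0.178608 = 5.5989

5.60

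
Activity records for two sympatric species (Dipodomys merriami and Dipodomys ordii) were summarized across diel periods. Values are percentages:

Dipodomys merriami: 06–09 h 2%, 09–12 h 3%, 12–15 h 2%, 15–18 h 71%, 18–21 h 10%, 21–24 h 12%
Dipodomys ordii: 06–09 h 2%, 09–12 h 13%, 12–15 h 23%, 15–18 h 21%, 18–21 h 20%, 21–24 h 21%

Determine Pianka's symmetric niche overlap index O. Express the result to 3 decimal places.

Convert percentages to proportions (divide by 100).
Σ p₁ᵢp₂ᵢ = 0.0004 + 0.0039 + 0.0046 + 0.1491 + 0.0200 + 0.0252 = 0.2032
Σp_1ᵢ² = 0.02² + 0.03² + 0.02² + 0.71² + 0.10² + 0.12² = 0.0004 + 0.0009 + 0.0004 + 0.5041 + 0.0100 + 0.0144 = 0.5302
Σp_2ᵢ² = 0.02² + 0.13² + 0.23² + 0.21² + 0.20² + 0.21² = 0.0004 + 0.0169 + 0.0529 + 0.0441 + 0.0400 + 0.0441 = 0.1984
O = 0.2032 / √(0.5302 × 0.1984) = 0.2032 / 0.324333 = 0.62652

0.627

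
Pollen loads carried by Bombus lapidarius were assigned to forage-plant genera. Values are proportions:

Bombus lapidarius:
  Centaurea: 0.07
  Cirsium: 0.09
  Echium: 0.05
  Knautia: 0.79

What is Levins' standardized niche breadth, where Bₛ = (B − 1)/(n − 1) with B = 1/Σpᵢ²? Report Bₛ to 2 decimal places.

0.19

Σpᵢ² = 0.07² + 0.09² + 0.05² + 0.79² = 0.0049 + 0.0081 + 0.0025 + 0.6241 = 0.6396
B = 1 / 0.6396 = 1.5635
Bₛ = (B − 1)/(n − 1) = (1.5635 − 1)/(4 − 1) = 0.5635/3 = 0.1878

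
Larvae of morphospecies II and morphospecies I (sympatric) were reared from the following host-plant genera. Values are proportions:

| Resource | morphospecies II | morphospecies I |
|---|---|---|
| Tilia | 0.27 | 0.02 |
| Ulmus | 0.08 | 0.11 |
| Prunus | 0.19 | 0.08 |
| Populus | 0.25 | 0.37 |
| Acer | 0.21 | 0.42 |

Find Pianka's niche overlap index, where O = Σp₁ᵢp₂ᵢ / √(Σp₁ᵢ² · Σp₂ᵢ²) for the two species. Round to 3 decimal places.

Σ p₁ᵢp₂ᵢ = 0.0054 + 0.0088 + 0.0152 + 0.0925 + 0.0882 = 0.2101
Σp_1ᵢ² = 0.27² + 0.08² + 0.19² + 0.25² + 0.21² = 0.0729 + 0.0064 + 0.0361 + 0.0625 + 0.0441 = 0.2220
Σp_2ᵢ² = 0.02² + 0.11² + 0.08² + 0.37² + 0.42² = 0.0004 + 0.0121 + 0.0064 + 0.1369 + 0.1764 = 0.3322
O = 0.2101 / √(0.2220 × 0.3322) = 0.2101 / 0.271567 = 0.77366

0.774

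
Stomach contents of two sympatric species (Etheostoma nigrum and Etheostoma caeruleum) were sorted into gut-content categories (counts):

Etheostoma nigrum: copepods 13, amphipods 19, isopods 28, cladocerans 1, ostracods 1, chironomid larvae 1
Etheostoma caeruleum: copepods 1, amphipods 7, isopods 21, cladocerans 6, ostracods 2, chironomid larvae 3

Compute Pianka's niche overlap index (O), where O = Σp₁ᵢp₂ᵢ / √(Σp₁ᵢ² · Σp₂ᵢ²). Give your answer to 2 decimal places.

Proportions for Etheostoma nigrum (n=63): 13/63=0.2063, 19/63=0.3016, 28/63=0.4444, 1/63=0.0159, 1/63=0.0159, 1/63=0.0159
Proportions for Etheostoma caeruleum (n=40): 1/40=0.0250, 7/40=0.1750, 21/40=0.5250, 6/40=0.1500, 2/40=0.0500, 3/40=0.0750
Σ p₁ᵢp₂ᵢ = 0.005158 + 0.052780 + 0.233310 + 0.002385 + 0.000795 + 0.001193 = 0.295621
Σp_1ᵢ² = 0.2063² + 0.3016² + 0.4444² + 0.0159² + 0.0159² + 0.0159² = 0.042560 + 0.090963 + 0.197491 + 0.000253 + 0.000253 + 0.000253 = 0.331773
Σp_2ᵢ² = 0.0250² + 0.1750² + 0.5250² + 0.1500² + 0.0500² + 0.0750² = 0.000625 + 0.030625 + 0.275625 + 0.022500 + 0.002500 + 0.005625 = 0.337500
O = 0.295621 / √(0.331773 × 0.337500) = 0.295621 / 0.3346242 = 0.8834

0.88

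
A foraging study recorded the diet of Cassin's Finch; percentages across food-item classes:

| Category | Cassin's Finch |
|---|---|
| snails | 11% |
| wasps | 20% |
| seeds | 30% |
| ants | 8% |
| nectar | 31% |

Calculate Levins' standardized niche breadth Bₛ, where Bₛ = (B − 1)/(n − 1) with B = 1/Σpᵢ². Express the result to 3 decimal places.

0.772

Convert percentages to proportions (divide by 100).
Σpᵢ² = 0.11² + 0.20² + 0.30² + 0.08² + 0.31² = 0.0121 + 0.0400 + 0.0900 + 0.0064 + 0.0961 = 0.2446
B = 1 / 0.2446 = 4.08831
Bₛ = (B − 1)/(n − 1) = (4.08831 − 1)/(5 − 1) = 3.08831/4 = 0.77208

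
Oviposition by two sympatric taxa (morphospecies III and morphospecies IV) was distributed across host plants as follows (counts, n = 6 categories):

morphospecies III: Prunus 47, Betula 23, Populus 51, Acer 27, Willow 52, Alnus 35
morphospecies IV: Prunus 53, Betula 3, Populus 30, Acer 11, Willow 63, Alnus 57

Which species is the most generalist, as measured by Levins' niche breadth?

Proportions for morphospecies III (n=235): 47/235=0.2000, 23/235=0.0979, 51/235=0.2170, 27/235=0.1149, 52/235=0.2213, 35/235=0.1489
Proportions for morphospecies IV (n=217): 53/217=0.2442, 3/217=0.0138, 30/217=0.1382, 11/217=0.0507, 63/217=0.2903, 57/217=0.2627
Σp_IIIᵢ² = 0.2000² + 0.0979² + 0.2170² + 0.1149² + 0.2213² + 0.1489² = 0.040000 + 0.009584 + 0.047089 + 0.013202 + 0.048974 + 0.022171 = 0.181020
B_III = 1 / 0.181020 = 5.5243
Σp_IVᵢ² = 0.2442² + 0.0138² + 0.1382² + 0.0507² + 0.2903² + 0.2627² = 0.059634 + 0.000190 + 0.019099 + 0.002570 + 0.084274 + 0.069011 = 0.234778
B_IV = 1 / 0.234778 = 4.2593
Highest B → broadest niche (most generalist): morphospecies III (B = 5.52).

morphospecies III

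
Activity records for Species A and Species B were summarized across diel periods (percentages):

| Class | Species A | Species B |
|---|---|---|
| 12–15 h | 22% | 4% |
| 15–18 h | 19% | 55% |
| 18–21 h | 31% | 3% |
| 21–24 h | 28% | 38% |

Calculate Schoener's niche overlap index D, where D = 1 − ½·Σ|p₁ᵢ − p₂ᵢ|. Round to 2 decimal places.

Convert percentages to proportions (divide by 100).
Σ|p₁ᵢ − p₂ᵢ| = 0.18 + 0.36 + 0.28 + 0.10 = 0.92
D = 1 − ½ × 0.92 = 1 − 0.460 = 0.5400

0.54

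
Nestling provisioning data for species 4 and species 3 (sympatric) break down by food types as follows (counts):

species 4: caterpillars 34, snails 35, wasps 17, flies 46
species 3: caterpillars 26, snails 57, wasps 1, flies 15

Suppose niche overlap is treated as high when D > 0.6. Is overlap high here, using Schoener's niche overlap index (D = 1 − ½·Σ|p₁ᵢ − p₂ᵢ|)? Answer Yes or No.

Proportions for species 4 (n=132): 34/132=0.2576, 35/132=0.2652, 17/132=0.1288, 46/132=0.3485
Proportions for species 3 (n=99): 26/99=0.2626, 57/99=0.5758, 1/99=0.0101, 15/99=0.1515
Σ|p₁ᵢ − p₂ᵢ| = 0.0050 + 0.3106 + 0.1187 + 0.1970 = 0.6313
D = 1 − ½ × 0.6313 = 1 − 0.31565 = 0.68435
D = 0.68435 > 0.6 → Yes.

Yes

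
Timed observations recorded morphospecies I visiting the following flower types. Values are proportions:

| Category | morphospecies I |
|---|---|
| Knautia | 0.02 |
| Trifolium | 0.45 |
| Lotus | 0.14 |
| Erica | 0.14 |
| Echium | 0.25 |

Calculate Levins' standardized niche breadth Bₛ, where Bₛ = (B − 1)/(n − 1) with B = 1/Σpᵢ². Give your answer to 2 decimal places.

Σpᵢ² = 0.02² + 0.45² + 0.14² + 0.14² + 0.25² = 0.0004 + 0.2025 + 0.0196 + 0.0196 + 0.0625 = 0.3046
B = 1 / 0.3046 = 3.2830
Bₛ = (B − 1)/(n − 1) = (3.2830 − 1)/(5 − 1) = 2.2830/4 = 0.5708

0.57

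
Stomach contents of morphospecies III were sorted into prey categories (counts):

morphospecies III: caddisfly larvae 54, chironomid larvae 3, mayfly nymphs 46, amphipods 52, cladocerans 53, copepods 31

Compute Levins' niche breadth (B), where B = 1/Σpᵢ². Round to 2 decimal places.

4.96

Proportions for morphospecies III (n=239): 54/239=0.2259, 3/239=0.0126, 46/239=0.1925, 52/239=0.2176, 53/239=0.2218, 31/239=0.1297
Σpᵢ² = 0.2259² + 0.0126² + 0.1925² + 0.2176² + 0.2218² + 0.1297² = 0.051031 + 0.000159 + 0.037056 + 0.047350 + 0.049195 + 0.016822 = 0.201613
B = 1 / 0.201613 = 4.9600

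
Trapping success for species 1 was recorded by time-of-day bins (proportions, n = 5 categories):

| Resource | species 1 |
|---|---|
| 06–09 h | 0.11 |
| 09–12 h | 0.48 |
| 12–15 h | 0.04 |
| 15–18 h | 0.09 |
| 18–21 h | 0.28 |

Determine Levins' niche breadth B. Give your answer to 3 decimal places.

Σpᵢ² = 0.11² + 0.48² + 0.04² + 0.09² + 0.28² = 0.0121 + 0.2304 + 0.0016 + 0.0081 + 0.0784 = 0.3306
B = 1 / 0.3306 = 3.02480

3.025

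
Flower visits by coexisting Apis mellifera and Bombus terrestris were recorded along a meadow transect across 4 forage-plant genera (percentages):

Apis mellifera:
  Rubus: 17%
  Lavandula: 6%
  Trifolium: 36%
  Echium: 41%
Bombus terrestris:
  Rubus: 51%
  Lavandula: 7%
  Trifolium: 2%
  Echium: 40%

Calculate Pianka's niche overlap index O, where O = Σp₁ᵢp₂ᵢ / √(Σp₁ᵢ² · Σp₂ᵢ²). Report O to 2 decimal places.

Convert percentages to proportions (divide by 100).
Σ p₁ᵢp₂ᵢ = 0.0867 + 0.0042 + 0.0072 + 0.1640 = 0.2621
Σp_1ᵢ² = 0.17² + 0.06² + 0.36² + 0.41² = 0.0289 + 0.0036 + 0.1296 + 0.1681 = 0.3302
Σp_2ᵢ² = 0.51² + 0.07² + 0.02² + 0.40² = 0.2601 + 0.0049 + 0.0004 + 0.1600 = 0.4254
O = 0.2621 / √(0.3302 × 0.4254) = 0.2621 / 0.37479 = 0.6993

0.70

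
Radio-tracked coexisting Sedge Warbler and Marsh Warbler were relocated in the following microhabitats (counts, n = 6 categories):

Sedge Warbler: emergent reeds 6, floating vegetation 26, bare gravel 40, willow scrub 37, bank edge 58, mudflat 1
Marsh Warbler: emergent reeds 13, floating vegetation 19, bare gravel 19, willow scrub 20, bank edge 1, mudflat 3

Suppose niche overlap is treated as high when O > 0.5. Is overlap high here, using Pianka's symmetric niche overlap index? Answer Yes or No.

Yes

Proportions for Sedge Warbler (n=168): 6/168=0.0357, 26/168=0.1548, 40/168=0.2381, 37/168=0.2202, 58/168=0.3452, 1/168=0.0060
Proportions for Marsh Warbler (n=75): 13/75=0.1733, 19/75=0.2533, 19/75=0.2533, 20/75=0.2667, 1/75=0.0133, 3/75=0.0400
Σ p₁ᵢp₂ᵢ = 0.006187 + 0.039211 + 0.060311 + 0.058727 + 0.004591 + 0.000240 = 0.169267
Σp_1ᵢ² = 0.0357² + 0.1548² + 0.2381² + 0.2202² + 0.3452² + 0.0060² = 0.001274 + 0.023963 + 0.056692 + 0.048488 + 0.119163 + 0.000036 = 0.249616
Σp_2ᵢ² = 0.1733² + 0.2533² + 0.2533² + 0.2667² + 0.0133² + 0.0400² = 0.030033 + 0.064161 + 0.064161 + 0.071129 + 0.000177 + 0.001600 = 0.231261
O = 0.169267 / √(0.249616 × 0.231261) = 0.169267 / 0.2402633 = 0.7045
O = 0.7045 > 0.5 → Yes.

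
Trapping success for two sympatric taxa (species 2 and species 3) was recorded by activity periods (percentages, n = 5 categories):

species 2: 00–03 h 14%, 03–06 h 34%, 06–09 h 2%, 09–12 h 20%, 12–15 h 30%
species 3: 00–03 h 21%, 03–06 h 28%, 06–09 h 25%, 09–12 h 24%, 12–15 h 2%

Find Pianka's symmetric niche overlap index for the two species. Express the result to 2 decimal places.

0.72

Convert percentages to proportions (divide by 100).
Σ p₁ᵢp₂ᵢ = 0.0294 + 0.0952 + 0.0050 + 0.0480 + 0.0060 = 0.1836
Σp_1ᵢ² = 0.14² + 0.34² + 0.02² + 0.20² + 0.30² = 0.0196 + 0.1156 + 0.0004 + 0.0400 + 0.0900 = 0.2656
Σp_2ᵢ² = 0.21² + 0.28² + 0.25² + 0.24² + 0.02² = 0.0441 + 0.0784 + 0.0625 + 0.0576 + 0.0004 = 0.2430
O = 0.1836 / √(0.2656 × 0.2430) = 0.1836 / 0.25405 = 0.7227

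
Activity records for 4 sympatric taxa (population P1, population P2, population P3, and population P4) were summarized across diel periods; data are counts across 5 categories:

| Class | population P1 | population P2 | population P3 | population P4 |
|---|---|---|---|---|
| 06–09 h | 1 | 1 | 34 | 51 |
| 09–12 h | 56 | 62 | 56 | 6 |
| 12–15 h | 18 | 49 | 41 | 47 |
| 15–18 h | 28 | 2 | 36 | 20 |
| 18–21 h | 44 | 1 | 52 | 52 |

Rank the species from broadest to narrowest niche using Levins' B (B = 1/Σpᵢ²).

population P3 > population P4 > population P1 > population P2

Proportions for population P1 (n=147): 1/147=0.0068, 56/147=0.3810, 18/147=0.1224, 28/147=0.1905, 44/147=0.2993
Proportions for population P2 (n=115): 1/115=0.0087, 62/115=0.5391, 49/115=0.4261, 2/115=0.0174, 1/115=0.0087
Proportions for population P3 (n=219): 34/219=0.1553, 56/219=0.2557, 41/219=0.1872, 36/219=0.1644, 52/219=0.2374
Proportions for population P4 (n=176): 51/176=0.2898, 6/176=0.0341, 47/176=0.2670, 20/176=0.1136, 52/176=0.2955
Σp_P1ᵢ² = 0.0068² + 0.3810² + 0.1224² + 0.1905² + 0.2993² = 0.000046 + 0.145161 + 0.014982 + 0.036290 + 0.089580 = 0.286059
B_P1 = 1 / 0.286059 = 3.4958
Σp_P2ᵢ² = 0.0087² + 0.5391² + 0.4261² + 0.0174² + 0.0087² = 0.000076 + 0.290629 + 0.181561 + 0.000303 + 0.000076 = 0.472645
B_P2 = 1 / 0.472645 = 2.1158
Σp_P3ᵢ² = 0.1553² + 0.2557² + 0.1872² + 0.1644² + 0.2374² = 0.024118 + 0.065382 + 0.035044 + 0.027027 + 0.056359 = 0.207930
B_P3 = 1 / 0.207930 = 4.8093
Σp_P4ᵢ² = 0.2898² + 0.0341² + 0.2670² + 0.1136² + 0.2955² = 0.083984 + 0.001163 + 0.071289 + 0.012905 + 0.087320 = 0.256661
B_P4 = 1 / 0.256661 = 3.8962
Ranking by B (broadest → narrowest): population P3 (4.81) > population P4 (3.90) > population P1 (3.50) > population P2 (2.12)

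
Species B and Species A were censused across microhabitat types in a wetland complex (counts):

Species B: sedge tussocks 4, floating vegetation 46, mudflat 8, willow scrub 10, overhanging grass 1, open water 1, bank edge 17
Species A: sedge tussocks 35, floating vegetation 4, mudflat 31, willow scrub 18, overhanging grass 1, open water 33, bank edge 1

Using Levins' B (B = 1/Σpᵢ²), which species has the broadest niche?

Proportions for Species B (n=87): 4/87=0.0460, 46/87=0.5287, 8/87=0.0920, 10/87=0.1149, 1/87=0.0115, 1/87=0.0115, 17/87=0.1954
Proportions for Species A (n=123): 35/123=0.2846, 4/123=0.0325, 31/123=0.2520, 18/123=0.1463, 1/123=0.0081, 33/123=0.2683, 1/123=0.0081
Σp_Bᵢ² = 0.0460² + 0.5287² + 0.0920² + 0.1149² + 0.0115² + 0.0115² + 0.1954² = 0.002116 + 0.279524 + 0.008464 + 0.013202 + 0.000132 + 0.000132 + 0.038181 = 0.341751
B_B = 1 / 0.341751 = 2.9261
Σp_Aᵢ² = 0.2846² + 0.0325² + 0.2520² + 0.1463² + 0.0081² + 0.2683² + 0.0081² = 0.080997 + 0.001056 + 0.063504 + 0.021404 + 0.000066 + 0.071985 + 0.000066 = 0.239078
B_A = 1 / 0.239078 = 4.1827
Highest B → broadest niche (most generalist): Species A (B = 4.18).

Species A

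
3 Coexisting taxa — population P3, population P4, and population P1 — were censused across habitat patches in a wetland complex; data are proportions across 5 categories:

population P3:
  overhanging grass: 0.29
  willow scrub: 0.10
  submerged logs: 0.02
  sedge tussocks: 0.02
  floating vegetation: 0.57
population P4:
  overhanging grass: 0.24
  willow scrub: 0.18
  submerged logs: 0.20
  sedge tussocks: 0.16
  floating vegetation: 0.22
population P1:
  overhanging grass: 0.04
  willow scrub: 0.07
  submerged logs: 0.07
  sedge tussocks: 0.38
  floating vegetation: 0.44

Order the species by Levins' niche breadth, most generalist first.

population P4 > population P1 > population P3

Σp_P3ᵢ² = 0.29² + 0.10² + 0.02² + 0.02² + 0.57² = 0.0841 + 0.0100 + 0.0004 + 0.0004 + 0.3249 = 0.4198
B_P3 = 1 / 0.4198 = 2.3821
Σp_P4ᵢ² = 0.24² + 0.18² + 0.20² + 0.16² + 0.22² = 0.0576 + 0.0324 + 0.0400 + 0.0256 + 0.0484 = 0.2040
B_P4 = 1 / 0.2040 = 4.9020
Σp_P1ᵢ² = 0.04² + 0.07² + 0.07² + 0.38² + 0.44² = 0.0016 + 0.0049 + 0.0049 + 0.1444 + 0.1936 = 0.3494
B_P1 = 1 / 0.3494 = 2.8620
Ranking by B (broadest → narrowest): population P4 (4.90) > population P1 (2.86) > population P3 (2.38)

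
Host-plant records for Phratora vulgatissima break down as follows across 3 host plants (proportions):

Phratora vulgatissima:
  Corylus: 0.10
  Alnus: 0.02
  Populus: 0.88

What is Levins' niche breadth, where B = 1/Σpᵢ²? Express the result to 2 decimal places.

1.27

Σpᵢ² = 0.10² + 0.02² + 0.88² = 0.0100 + 0.0004 + 0.7744 = 0.7848
B = 1 / 0.7848 = 1.2742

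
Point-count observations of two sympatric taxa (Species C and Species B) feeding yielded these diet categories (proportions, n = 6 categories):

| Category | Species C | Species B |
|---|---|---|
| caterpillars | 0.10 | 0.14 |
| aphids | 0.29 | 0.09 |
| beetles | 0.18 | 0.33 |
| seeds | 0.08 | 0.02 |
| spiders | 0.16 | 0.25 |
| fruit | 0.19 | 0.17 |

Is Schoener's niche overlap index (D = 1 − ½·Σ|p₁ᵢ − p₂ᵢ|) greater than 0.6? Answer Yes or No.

Σ|p₁ᵢ − p₂ᵢ| = 0.04 + 0.20 + 0.15 + 0.06 + 0.09 + 0.02 = 0.56
D = 1 − ½ × 0.56 = 1 − 0.280 = 0.7200
D = 0.7200 > 0.6 → Yes.

Yes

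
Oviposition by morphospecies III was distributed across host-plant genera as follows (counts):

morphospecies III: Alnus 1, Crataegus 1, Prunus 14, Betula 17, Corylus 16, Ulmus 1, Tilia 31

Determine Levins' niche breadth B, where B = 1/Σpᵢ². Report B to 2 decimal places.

Proportions for morphospecies III (n=81): 1/81=0.0123, 1/81=0.0123, 14/81=0.1728, 17/81=0.2099, 16/81=0.1975, 1/81=0.0123, 31/81=0.3827
Σpᵢ² = 0.0123² + 0.0123² + 0.1728² + 0.2099² + 0.1975² + 0.0123² + 0.3827² = 0.000151 + 0.000151 + 0.029860 + 0.044058 + 0.039006 + 0.000151 + 0.146459 = 0.259836
B = 1 / 0.259836 = 3.8486

3.85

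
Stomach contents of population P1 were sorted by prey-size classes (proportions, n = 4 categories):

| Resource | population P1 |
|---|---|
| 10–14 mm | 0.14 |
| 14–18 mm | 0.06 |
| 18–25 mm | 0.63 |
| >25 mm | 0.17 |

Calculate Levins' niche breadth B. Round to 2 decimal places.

2.23

Σpᵢ² = 0.14² + 0.06² + 0.63² + 0.17² = 0.0196 + 0.0036 + 0.3969 + 0.0289 = 0.4490
B = 1 / 0.4490 = 2.2272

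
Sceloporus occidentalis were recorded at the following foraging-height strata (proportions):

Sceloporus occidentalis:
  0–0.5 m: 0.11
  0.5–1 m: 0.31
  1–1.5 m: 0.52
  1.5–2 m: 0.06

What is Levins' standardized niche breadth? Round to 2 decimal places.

Σpᵢ² = 0.11² + 0.31² + 0.52² + 0.06² = 0.0121 + 0.0961 + 0.2704 + 0.0036 = 0.3822
B = 1 / 0.3822 = 2.6164
Bₛ = (B − 1)/(n − 1) = (2.6164 − 1)/(4 − 1) = 1.6164/3 = 0.5388

0.54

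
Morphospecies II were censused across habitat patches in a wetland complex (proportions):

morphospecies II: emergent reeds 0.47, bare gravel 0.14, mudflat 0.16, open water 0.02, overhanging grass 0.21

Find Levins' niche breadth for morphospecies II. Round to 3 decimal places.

3.220

Σpᵢ² = 0.47² + 0.14² + 0.16² + 0.02² + 0.21² = 0.2209 + 0.0196 + 0.0256 + 0.0004 + 0.0441 = 0.3106
B = 1 / 0.3106 = 3.21958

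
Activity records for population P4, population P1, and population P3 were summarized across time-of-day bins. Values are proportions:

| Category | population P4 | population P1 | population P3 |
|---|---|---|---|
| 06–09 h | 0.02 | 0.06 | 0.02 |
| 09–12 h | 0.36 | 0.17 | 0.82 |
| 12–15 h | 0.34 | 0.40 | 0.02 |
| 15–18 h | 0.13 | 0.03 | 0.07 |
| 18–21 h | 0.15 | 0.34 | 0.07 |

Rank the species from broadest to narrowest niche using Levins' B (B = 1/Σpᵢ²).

population P4 > population P1 > population P3

Σp_P4ᵢ² = 0.02² + 0.36² + 0.34² + 0.13² + 0.15² = 0.0004 + 0.1296 + 0.1156 + 0.0169 + 0.0225 = 0.2850
B_P4 = 1 / 0.2850 = 3.5088
Σp_P1ᵢ² = 0.06² + 0.17² + 0.40² + 0.03² + 0.34² = 0.0036 + 0.0289 + 0.1600 + 0.0009 + 0.1156 = 0.3090
B_P1 = 1 / 0.3090 = 3.2362
Σp_P3ᵢ² = 0.02² + 0.82² + 0.02² + 0.07² + 0.07² = 0.0004 + 0.6724 + 0.0004 + 0.0049 + 0.0049 = 0.6830
B_P3 = 1 / 0.6830 = 1.4641
Ranking by B (broadest → narrowest): population P4 (3.51) > population P1 (3.24) > population P3 (1.46)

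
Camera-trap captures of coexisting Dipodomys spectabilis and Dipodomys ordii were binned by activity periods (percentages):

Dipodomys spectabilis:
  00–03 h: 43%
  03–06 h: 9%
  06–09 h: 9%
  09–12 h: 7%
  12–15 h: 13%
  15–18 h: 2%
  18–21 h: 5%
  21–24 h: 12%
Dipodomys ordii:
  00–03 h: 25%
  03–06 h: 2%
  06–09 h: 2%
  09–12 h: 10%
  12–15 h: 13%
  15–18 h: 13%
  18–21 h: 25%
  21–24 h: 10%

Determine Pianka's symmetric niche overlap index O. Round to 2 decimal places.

0.78

Convert percentages to proportions (divide by 100).
Σ p₁ᵢp₂ᵢ = 0.1075 + 0.0018 + 0.0018 + 0.0070 + 0.0169 + 0.0026 + 0.0125 + 0.0120 = 0.1621
Σp_1ᵢ² = 0.43² + 0.09² + 0.09² + 0.07² + 0.13² + 0.02² + 0.05² + 0.12² = 0.1849 + 0.0081 + 0.0081 + 0.0049 + 0.0169 + 0.0004 + 0.0025 + 0.0144 = 0.2402
Σp_2ᵢ² = 0.25² + 0.02² + 0.02² + 0.10² + 0.13² + 0.13² + 0.25² + 0.10² = 0.0625 + 0.0004 + 0.0004 + 0.0100 + 0.0169 + 0.0169 + 0.0625 + 0.0100 = 0.1796
O = 0.1621 / √(0.2402 × 0.1796) = 0.1621 / 0.20770 = 0.7805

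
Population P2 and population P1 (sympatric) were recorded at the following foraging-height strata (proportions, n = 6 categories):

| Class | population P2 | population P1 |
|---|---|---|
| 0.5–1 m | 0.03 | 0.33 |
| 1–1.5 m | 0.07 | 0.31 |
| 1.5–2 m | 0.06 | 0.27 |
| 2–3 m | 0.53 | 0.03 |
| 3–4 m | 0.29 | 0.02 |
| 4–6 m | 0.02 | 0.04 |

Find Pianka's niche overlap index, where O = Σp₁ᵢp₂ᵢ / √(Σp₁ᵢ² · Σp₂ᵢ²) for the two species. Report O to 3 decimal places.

0.217

Σ p₁ᵢp₂ᵢ = 0.0099 + 0.0217 + 0.0162 + 0.0159 + 0.0058 + 0.0008 = 0.0703
Σp_1ᵢ² = 0.03² + 0.07² + 0.06² + 0.53² + 0.29² + 0.02² = 0.0009 + 0.0049 + 0.0036 + 0.2809 + 0.0841 + 0.0004 = 0.3748
Σp_2ᵢ² = 0.33² + 0.31² + 0.27² + 0.03² + 0.02² + 0.04² = 0.1089 + 0.0961 + 0.0729 + 0.0009 + 0.0004 + 0.0016 = 0.2808
O = 0.0703 / √(0.3748 × 0.2808) = 0.0703 / 0.324413 = 0.21670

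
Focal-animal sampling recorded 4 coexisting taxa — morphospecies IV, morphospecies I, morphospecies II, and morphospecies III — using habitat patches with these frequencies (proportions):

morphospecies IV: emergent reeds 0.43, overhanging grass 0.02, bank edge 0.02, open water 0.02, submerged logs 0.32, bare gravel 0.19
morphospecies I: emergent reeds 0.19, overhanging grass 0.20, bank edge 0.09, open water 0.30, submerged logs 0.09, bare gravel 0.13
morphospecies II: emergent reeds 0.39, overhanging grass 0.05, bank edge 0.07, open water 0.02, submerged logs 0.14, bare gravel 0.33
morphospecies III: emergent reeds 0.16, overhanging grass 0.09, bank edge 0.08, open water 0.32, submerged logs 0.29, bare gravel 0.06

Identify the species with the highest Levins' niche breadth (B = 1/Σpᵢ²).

Σp_IVᵢ² = 0.43² + 0.02² + 0.02² + 0.02² + 0.32² + 0.19² = 0.1849 + 0.0004 + 0.0004 + 0.0004 + 0.1024 + 0.0361 = 0.3246
B_IV = 1 / 0.3246 = 3.0807
Σp_Iᵢ² = 0.19² + 0.20² + 0.09² + 0.30² + 0.09² + 0.13² = 0.0361 + 0.0400 + 0.0081 + 0.0900 + 0.0081 + 0.0169 = 0.1992
B_I = 1 / 0.1992 = 5.0201
Σp_IIᵢ² = 0.39² + 0.05² + 0.07² + 0.02² + 0.14² + 0.33² = 0.1521 + 0.0025 + 0.0049 + 0.0004 + 0.0196 + 0.1089 = 0.2884
B_II = 1 / 0.2884 = 3.4674
Σp_IIIᵢ² = 0.16² + 0.09² + 0.08² + 0.32² + 0.29² + 0.06² = 0.0256 + 0.0081 + 0.0064 + 0.1024 + 0.0841 + 0.0036 = 0.2302
B_III = 1 / 0.2302 = 4.3440
Highest B → broadest niche (most generalist): morphospecies I (B = 5.02).

morphospecies I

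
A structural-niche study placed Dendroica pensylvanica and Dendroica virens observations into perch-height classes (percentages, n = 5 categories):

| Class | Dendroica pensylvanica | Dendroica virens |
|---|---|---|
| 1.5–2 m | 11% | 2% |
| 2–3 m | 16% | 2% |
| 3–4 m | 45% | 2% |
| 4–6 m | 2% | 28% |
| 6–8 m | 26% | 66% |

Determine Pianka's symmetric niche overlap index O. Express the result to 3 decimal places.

Convert percentages to proportions (divide by 100).
Σ p₁ᵢp₂ᵢ = 0.0022 + 0.0032 + 0.0090 + 0.0056 + 0.1716 = 0.1916
Σp_1ᵢ² = 0.11² + 0.16² + 0.45² + 0.02² + 0.26² = 0.0121 + 0.0256 + 0.2025 + 0.0004 + 0.0676 = 0.3082
Σp_2ᵢ² = 0.02² + 0.02² + 0.02² + 0.28² + 0.66² = 0.0004 + 0.0004 + 0.0004 + 0.0784 + 0.4356 = 0.5152
O = 0.1916 / √(0.3082 × 0.5152) = 0.1916 / 0.398478 = 0.48083

0.481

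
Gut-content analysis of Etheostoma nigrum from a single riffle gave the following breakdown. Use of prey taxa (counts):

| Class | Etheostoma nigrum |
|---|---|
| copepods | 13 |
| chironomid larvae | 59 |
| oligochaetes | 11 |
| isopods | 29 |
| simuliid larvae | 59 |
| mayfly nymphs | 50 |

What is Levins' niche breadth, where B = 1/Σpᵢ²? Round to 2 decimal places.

Proportions for Etheostoma nigrum (n=221): 13/221=0.0588, 59/221=0.2670, 11/221=0.0498, 29/221=0.1312, 59/221=0.2670, 50/221=0.2262
Σpᵢ² = 0.0588² + 0.2670² + 0.0498² + 0.1312² + 0.2670² + 0.2262² = 0.003457 + 0.071289 + 0.002480 + 0.017213 + 0.071289 + 0.051166 = 0.216894
B = 1 / 0.216894 = 4.6105

4.61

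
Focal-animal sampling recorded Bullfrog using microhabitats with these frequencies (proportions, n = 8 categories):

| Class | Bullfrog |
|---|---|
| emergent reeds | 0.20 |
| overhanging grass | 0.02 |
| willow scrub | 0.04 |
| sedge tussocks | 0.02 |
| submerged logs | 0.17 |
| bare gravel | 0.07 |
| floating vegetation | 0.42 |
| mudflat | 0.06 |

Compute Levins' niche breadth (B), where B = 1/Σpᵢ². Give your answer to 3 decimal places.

Σpᵢ² = 0.20² + 0.02² + 0.04² + 0.02² + 0.17² + 0.07² + 0.42² + 0.06² = 0.0400 + 0.0004 + 0.0016 + 0.0004 + 0.0289 + 0.0049 + 0.1764 + 0.0036 = 0.2562
B = 1 / 0.2562 = 3.90320

3.903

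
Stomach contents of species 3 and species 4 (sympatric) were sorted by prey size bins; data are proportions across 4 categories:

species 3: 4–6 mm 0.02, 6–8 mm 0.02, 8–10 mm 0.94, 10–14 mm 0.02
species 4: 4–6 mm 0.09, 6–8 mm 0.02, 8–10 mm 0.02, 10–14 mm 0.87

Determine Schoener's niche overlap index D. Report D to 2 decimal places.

Σ|p₁ᵢ − p₂ᵢ| = 0.07 + 0.00 + 0.92 + 0.85 = 1.84
D = 1 − ½ × 1.84 = 1 − 0.920 = 0.0800

0.08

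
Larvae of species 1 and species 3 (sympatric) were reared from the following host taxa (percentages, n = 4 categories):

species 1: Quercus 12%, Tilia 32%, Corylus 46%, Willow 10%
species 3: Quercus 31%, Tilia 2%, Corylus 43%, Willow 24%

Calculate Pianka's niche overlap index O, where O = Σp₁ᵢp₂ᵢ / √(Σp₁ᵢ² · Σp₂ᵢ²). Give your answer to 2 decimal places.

Convert percentages to proportions (divide by 100).
Σ p₁ᵢp₂ᵢ = 0.0372 + 0.0064 + 0.1978 + 0.0240 = 0.2654
Σp_1ᵢ² = 0.12² + 0.32² + 0.46² + 0.10² = 0.0144 + 0.1024 + 0.2116 + 0.0100 = 0.3384
Σp_2ᵢ² = 0.31² + 0.02² + 0.43² + 0.24² = 0.0961 + 0.0004 + 0.1849 + 0.0576 = 0.3390
O = 0.2654 / √(0.3384 × 0.3390) = 0.2654 / 0.33870 = 0.7836

0.78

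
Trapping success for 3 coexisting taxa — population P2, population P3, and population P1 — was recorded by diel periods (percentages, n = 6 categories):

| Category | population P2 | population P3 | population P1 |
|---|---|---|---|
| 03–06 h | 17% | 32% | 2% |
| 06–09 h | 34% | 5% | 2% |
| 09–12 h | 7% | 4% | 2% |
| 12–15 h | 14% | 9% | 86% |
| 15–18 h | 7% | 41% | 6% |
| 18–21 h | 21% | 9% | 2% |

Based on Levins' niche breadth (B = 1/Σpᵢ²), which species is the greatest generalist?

population P2

Convert percentages to proportions (divide by 100).
Σp_P2ᵢ² = 0.17² + 0.34² + 0.07² + 0.14² + 0.07² + 0.21² = 0.0289 + 0.1156 + 0.0049 + 0.0196 + 0.0049 + 0.0441 = 0.2180
B_P2 = 1 / 0.2180 = 4.5872
Σp_P3ᵢ² = 0.32² + 0.05² + 0.04² + 0.09² + 0.41² + 0.09² = 0.1024 + 0.0025 + 0.0016 + 0.0081 + 0.1681 + 0.0081 = 0.2908
B_P3 = 1 / 0.2908 = 3.4388
Σp_P1ᵢ² = 0.02² + 0.02² + 0.02² + 0.86² + 0.06² + 0.02² = 0.0004 + 0.0004 + 0.0004 + 0.7396 + 0.0036 + 0.0004 = 0.7448
B_P1 = 1 / 0.7448 = 1.3426
Highest B → broadest niche (most generalist): population P2 (B = 4.59).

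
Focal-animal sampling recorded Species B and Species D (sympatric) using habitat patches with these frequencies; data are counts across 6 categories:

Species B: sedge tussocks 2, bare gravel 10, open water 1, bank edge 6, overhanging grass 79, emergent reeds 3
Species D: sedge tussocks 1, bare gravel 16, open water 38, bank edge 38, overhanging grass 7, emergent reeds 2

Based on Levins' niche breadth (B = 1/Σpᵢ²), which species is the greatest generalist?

Proportions for Species B (n=101): 2/101=0.0198, 10/101=0.0990, 1/101=0.0099, 6/101=0.0594, 79/101=0.7822, 3/101=0.0297
Proportions for Species D (n=102): 1/102=0.0098, 16/102=0.1569, 38/102=0.3725, 38/102=0.3725, 7/102=0.0686, 2/102=0.0196
Σp_Bᵢ² = 0.0198² + 0.0990² + 0.0099² + 0.0594² + 0.7822² + 0.0297² = 0.000392 + 0.009801 + 0.000098 + 0.003528 + 0.611837 + 0.000882 = 0.626538
B_B = 1 / 0.626538 = 1.5961
Σp_Dᵢ² = 0.0098² + 0.1569² + 0.3725² + 0.3725² + 0.0686² + 0.0196² = 0.000096 + 0.024618 + 0.138756 + 0.138756 + 0.004706 + 0.000384 = 0.307316
B_D = 1 / 0.307316 = 3.2540
Highest B → broadest niche (most generalist): Species D (B = 3.25).

Species D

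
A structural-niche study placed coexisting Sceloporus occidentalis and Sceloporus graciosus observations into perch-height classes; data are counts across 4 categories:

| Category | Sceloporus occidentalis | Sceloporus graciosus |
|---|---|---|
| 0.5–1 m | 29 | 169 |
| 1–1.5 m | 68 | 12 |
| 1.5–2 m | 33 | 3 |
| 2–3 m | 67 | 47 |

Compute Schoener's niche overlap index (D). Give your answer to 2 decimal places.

0.42

Proportions for Sceloporus occidentalis (n=197): 29/197=0.1472, 68/197=0.3452, 33/197=0.1675, 67/197=0.3401
Proportions for Sceloporus graciosus (n=231): 169/231=0.7316, 12/231=0.0519, 3/231=0.0130, 47/231=0.2035
Σ|p₁ᵢ − p₂ᵢ| = 0.5844 + 0.2933 + 0.1545 + 0.1366 = 1.1688
D = 1 − ½ × 1.1688 = 1 − 0.58440 = 0.41560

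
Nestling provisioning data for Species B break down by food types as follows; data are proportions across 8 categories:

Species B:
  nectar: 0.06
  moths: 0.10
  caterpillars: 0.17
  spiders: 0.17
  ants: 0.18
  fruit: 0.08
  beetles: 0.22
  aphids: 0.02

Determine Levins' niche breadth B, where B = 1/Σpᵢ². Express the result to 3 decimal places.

6.289

Σpᵢ² = 0.06² + 0.10² + 0.17² + 0.17² + 0.18² + 0.08² + 0.22² + 0.02² = 0.0036 + 0.0100 + 0.0289 + 0.0289 + 0.0324 + 0.0064 + 0.0484 + 0.0004 = 0.1590
B = 1 / 0.1590 = 6.28931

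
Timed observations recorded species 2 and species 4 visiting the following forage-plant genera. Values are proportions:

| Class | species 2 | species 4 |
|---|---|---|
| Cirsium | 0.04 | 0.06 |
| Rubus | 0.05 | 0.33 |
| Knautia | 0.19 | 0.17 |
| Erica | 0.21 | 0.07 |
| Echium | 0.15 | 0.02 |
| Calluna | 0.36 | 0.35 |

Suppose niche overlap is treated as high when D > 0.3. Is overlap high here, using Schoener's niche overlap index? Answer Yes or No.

Yes

Σ|p₁ᵢ − p₂ᵢ| = 0.02 + 0.28 + 0.02 + 0.14 + 0.13 + 0.01 = 0.60
D = 1 − ½ × 0.60 = 1 − 0.300 = 0.7000
D = 0.7000 > 0.3 → Yes.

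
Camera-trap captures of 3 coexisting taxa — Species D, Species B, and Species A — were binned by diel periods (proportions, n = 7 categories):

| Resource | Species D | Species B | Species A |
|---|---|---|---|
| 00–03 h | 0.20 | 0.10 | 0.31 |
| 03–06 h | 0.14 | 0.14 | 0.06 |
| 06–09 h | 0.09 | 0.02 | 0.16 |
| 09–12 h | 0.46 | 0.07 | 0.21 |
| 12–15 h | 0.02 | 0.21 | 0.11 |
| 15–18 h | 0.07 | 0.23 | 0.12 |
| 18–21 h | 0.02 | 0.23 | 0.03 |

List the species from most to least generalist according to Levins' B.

Σp_Dᵢ² = 0.20² + 0.14² + 0.09² + 0.46² + 0.02² + 0.07² + 0.02² = 0.0400 + 0.0196 + 0.0081 + 0.2116 + 0.0004 + 0.0049 + 0.0004 = 0.2850
B_D = 1 / 0.2850 = 3.5088
Σp_Bᵢ² = 0.10² + 0.14² + 0.02² + 0.07² + 0.21² + 0.23² + 0.23² = 0.0100 + 0.0196 + 0.0004 + 0.0049 + 0.0441 + 0.0529 + 0.0529 = 0.1848
B_B = 1 / 0.1848 = 5.4113
Σp_Aᵢ² = 0.31² + 0.06² + 0.16² + 0.21² + 0.11² + 0.12² + 0.03² = 0.0961 + 0.0036 + 0.0256 + 0.0441 + 0.0121 + 0.0144 + 0.0009 = 0.1968
B_A = 1 / 0.1968 = 5.0813
Ranking by B (broadest → narrowest): Species B (5.41) > Species A (5.08) > Species D (3.51)

Species B > Species A > Species D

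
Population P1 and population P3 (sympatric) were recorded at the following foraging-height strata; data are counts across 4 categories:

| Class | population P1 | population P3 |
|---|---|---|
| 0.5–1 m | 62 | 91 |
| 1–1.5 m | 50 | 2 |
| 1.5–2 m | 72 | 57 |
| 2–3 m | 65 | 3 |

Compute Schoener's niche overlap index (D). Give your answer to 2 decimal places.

Proportions for population P1 (n=249): 62/249=0.2490, 50/249=0.2008, 72/249=0.2892, 65/249=0.2610
Proportions for population P3 (n=153): 91/153=0.5948, 2/153=0.0131, 57/153=0.3725, 3/153=0.0196
Σ|p₁ᵢ − p₂ᵢ| = 0.3458 + 0.1877 + 0.0833 + 0.2414 = 0.8582
D = 1 − ½ × 0.8582 = 1 − 0.42910 = 0.57090

0.57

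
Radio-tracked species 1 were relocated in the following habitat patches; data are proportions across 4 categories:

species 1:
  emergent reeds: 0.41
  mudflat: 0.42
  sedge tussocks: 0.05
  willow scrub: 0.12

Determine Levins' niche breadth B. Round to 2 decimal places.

Σpᵢ² = 0.41² + 0.42² + 0.05² + 0.12² = 0.1681 + 0.1764 + 0.0025 + 0.0144 = 0.3614
B = 1 / 0.3614 = 2.7670

2.77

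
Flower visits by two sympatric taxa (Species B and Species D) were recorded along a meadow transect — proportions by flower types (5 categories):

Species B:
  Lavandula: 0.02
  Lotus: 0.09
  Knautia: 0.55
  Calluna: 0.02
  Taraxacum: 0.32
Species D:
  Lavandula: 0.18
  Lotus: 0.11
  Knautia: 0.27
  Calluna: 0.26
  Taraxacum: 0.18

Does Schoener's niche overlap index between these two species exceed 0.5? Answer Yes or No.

Σ|p₁ᵢ − p₂ᵢ| = 0.16 + 0.02 + 0.28 + 0.24 + 0.14 = 0.84
D = 1 − ½ × 0.84 = 1 − 0.420 = 0.5800
D = 0.5800 > 0.5 → Yes.

Yes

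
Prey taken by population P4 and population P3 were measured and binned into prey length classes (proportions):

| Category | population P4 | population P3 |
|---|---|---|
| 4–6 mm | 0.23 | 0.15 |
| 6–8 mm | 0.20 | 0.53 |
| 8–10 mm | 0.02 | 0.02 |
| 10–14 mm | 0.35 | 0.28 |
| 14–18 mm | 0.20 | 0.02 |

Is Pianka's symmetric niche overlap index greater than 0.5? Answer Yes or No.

Σ p₁ᵢp₂ᵢ = 0.0345 + 0.1060 + 0.0004 + 0.0980 + 0.0040 = 0.2429
Σp_1ᵢ² = 0.23² + 0.20² + 0.02² + 0.35² + 0.20² = 0.0529 + 0.0400 + 0.0004 + 0.1225 + 0.0400 = 0.2558
Σp_2ᵢ² = 0.15² + 0.53² + 0.02² + 0.28² + 0.02² = 0.0225 + 0.2809 + 0.0004 + 0.0784 + 0.0004 = 0.3826
O = 0.2429 / √(0.2558 × 0.3826) = 0.2429 / 0.31284 = 0.7764
O = 0.7764 > 0.5 → Yes.

Yes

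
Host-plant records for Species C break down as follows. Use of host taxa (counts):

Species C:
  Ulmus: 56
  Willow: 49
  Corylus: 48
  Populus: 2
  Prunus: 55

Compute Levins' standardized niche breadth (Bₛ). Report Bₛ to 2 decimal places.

0.76

Proportions for Species C (n=210): 56/210=0.2667, 49/210=0.2333, 48/210=0.2286, 2/210=0.0095, 55/210=0.2619
Σpᵢ² = 0.2667² + 0.2333² + 0.2286² + 0.0095² + 0.2619² = 0.071129 + 0.054429 + 0.052258 + 0.000090 + 0.068592 = 0.246498
B = 1 / 0.246498 = 4.0568
Bₛ = (B − 1)/(n − 1) = (4.0568 − 1)/(5 − 1) = 3.0568/4 = 0.7642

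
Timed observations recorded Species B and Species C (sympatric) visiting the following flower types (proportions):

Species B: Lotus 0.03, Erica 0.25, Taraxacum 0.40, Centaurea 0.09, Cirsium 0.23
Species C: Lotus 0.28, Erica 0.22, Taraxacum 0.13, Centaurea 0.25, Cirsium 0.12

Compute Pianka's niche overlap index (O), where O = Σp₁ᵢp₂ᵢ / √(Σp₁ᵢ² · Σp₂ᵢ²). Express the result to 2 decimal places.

Σ p₁ᵢp₂ᵢ = 0.0084 + 0.0550 + 0.0520 + 0.0225 + 0.0276 = 0.1655
Σp_1ᵢ² = 0.03² + 0.25² + 0.40² + 0.09² + 0.23² = 0.0009 + 0.0625 + 0.1600 + 0.0081 + 0.0529 = 0.2844
Σp_2ᵢ² = 0.28² + 0.22² + 0.13² + 0.25² + 0.12² = 0.0784 + 0.0484 + 0.0169 + 0.0625 + 0.0144 = 0.2206
O = 0.1655 / √(0.2844 × 0.2206) = 0.1655 / 0.25048 = 0.6607

0.66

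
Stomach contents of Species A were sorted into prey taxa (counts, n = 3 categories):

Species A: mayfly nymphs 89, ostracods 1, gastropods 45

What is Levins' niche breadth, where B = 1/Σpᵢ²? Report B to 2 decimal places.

1.83

Proportions for Species A (n=135): 89/135=0.6593, 1/135=0.0074, 45/135=0.3333
Σpᵢ² = 0.6593² + 0.0074² + 0.3333² = 0.434676 + 0.000055 + 0.111089 = 0.545820
B = 1 / 0.545820 = 1.8321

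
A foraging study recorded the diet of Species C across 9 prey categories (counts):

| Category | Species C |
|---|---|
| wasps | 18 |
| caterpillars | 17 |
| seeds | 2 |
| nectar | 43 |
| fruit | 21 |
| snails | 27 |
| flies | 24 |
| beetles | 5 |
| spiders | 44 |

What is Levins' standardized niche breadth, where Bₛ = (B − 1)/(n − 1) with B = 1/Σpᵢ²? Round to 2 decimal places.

Proportions for Species C (n=201): 18/201=0.0896, 17/201=0.0846, 2/201=0.0100, 43/201=0.2139, 21/201=0.1045, 27/201=0.1343, 24/201=0.1194, 5/201=0.0249, 44/201=0.2189
Σpᵢ² = 0.0896² + 0.0846² + 0.0100² + 0.2139² + 0.1045² + 0.1343² + 0.1194² + 0.0249² + 0.2189² = 0.008028 + 0.007157 + 0.000100 + 0.045753 + 0.010920 + 0.018036 + 0.014256 + 0.000620 + 0.047917 = 0.152787
B = 1 / 0.152787 = 6.5451
Bₛ = (B − 1)/(n − 1) = (6.5451 − 1)/(9 − 1) = 5.5451/8 = 0.6931

0.69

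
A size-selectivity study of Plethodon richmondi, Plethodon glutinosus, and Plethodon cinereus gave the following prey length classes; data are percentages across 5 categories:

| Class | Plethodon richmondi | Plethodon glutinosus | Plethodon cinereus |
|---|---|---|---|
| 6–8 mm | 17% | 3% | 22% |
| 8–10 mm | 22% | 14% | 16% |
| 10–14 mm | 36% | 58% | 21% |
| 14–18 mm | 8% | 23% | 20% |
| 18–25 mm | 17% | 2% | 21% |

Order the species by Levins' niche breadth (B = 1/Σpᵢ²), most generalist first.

Plethodon cinereus > Plethodon richmondi > Plethodon glutinosus

Convert percentages to proportions (divide by 100).
Σp_richᵢ² = 0.17² + 0.22² + 0.36² + 0.08² + 0.17² = 0.0289 + 0.0484 + 0.1296 + 0.0064 + 0.0289 = 0.2422
B_rich = 1 / 0.2422 = 4.1288
Σp_glutᵢ² = 0.03² + 0.14² + 0.58² + 0.23² + 0.02² = 0.0009 + 0.0196 + 0.3364 + 0.0529 + 0.0004 = 0.4102
B_glut = 1 / 0.4102 = 2.4378
Σp_cineᵢ² = 0.22² + 0.16² + 0.21² + 0.20² + 0.21² = 0.0484 + 0.0256 + 0.0441 + 0.0400 + 0.0441 = 0.2022
B_cine = 1 / 0.2022 = 4.9456
Ranking by B (broadest → narrowest): Plethodon cinereus (4.95) > Plethodon richmondi (4.13) > Plethodon glutinosus (2.44)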